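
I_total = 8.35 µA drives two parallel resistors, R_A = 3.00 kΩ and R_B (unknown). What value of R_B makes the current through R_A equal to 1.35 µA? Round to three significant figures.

Two-branch current divider: I_A = I_total · R_B/(R_A + R_B).
With f = 0.1617, R_B = R_A · f/(1−f) = 3.00 × 0.1929 = 0.5786 kΩ.

R_B ≈ 0.579 kΩ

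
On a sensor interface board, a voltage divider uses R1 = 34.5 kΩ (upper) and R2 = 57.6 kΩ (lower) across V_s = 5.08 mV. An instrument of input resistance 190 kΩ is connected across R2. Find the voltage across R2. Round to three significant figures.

V_out ≈ 2.85 mV

The load sits in parallel with R2, giving an effective lower resistance R2' = R2·R_L/(R2+R_L) = 44.20 kΩ.
Then V_out = V_s · R2'/(R1 + R2') = 5.08 × 44.20/78.70 = 2.853 mV.
(Unloaded it would be 3.18 mV; the load pulls it down.)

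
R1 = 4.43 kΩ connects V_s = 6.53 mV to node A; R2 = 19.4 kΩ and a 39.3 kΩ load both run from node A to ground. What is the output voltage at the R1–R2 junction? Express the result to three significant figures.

V_out ≈ 4.87 mV

R2 ‖ R_L = (19.4 × 39.3)/(19.4 + 39.3) = 12.99 kΩ.
Now apply the divider: V_out = 6.53 × 0.7457 = 4.869 mV.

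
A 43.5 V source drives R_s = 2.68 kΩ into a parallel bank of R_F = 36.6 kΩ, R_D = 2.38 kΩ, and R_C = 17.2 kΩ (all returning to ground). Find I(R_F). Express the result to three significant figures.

Equivalent of the parallel group: R_p = 1.978 kΩ.
Node voltage V_A = V_CC · R_p/(R_s + R_p) = 43.5 × 0.4246 = 18.47 V.
Branch current I = V_A/R_F = 18.47/36.6 = 0.5047 mA.

I ≈ 0.505 mA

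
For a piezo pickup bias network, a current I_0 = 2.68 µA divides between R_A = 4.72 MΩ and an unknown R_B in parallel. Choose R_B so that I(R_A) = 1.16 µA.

The fraction through R_A equals R_B/(R_A+R_B).
1.16/2.68 = R_B/(R_A + R_B) → R_B = R_A · (0.4328)/(1 − 0.4328) = 4.72 × 0.7632 = 3.602 MΩ.

R_B ≈ 3.60 MΩ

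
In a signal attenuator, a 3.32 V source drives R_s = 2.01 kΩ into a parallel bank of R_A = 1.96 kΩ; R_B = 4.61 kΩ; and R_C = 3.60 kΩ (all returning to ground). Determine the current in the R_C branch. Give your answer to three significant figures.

Equivalent of the parallel group: R_p = 0.9951 kΩ.
Node voltage V_A = V_DC · R_p/(R_s + R_p) = 3.32 × 0.3311 = 1.099 V.
Branch current I = V_A/R_C = 1.099/3.60 = 0.3054 mA.

I ≈ 0.305 mA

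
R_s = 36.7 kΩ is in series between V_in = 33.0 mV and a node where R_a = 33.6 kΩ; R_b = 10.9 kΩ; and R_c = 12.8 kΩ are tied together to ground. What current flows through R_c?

Equivalent of the parallel group: R_p = 5.009 kΩ.
Node voltage V_A = V_in · R_p/(R_s + R_p) = 33.0 × 0.1201 = 3.963 mV.
Branch current I = V_A/R_c = 3.963/12.8 = 0.3096 µA.
(Check via current divider: I_total = 0.7912 µA; share G_k/ΣG = 0.3913 → same result.)

I ≈ 0.310 µA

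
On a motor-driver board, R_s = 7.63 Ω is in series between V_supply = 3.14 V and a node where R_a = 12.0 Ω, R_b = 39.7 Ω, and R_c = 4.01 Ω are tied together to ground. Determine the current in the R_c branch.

Parallel bank: R_p = 1/(1/12.0 + 1/39.7 + 1/4.01) = 2.794 Ω.
Node voltage V_A = V_supply · R_p/(R_s + R_p) = 3.14 × 0.2680 = 0.8416 V.
I(R_c) = V_A / R_c = 0.8416/4.01 = 0.2099 A.

I ≈ 0.210 A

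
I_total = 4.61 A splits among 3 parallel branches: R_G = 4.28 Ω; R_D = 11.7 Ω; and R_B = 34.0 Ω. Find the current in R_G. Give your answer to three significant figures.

I ≈ 3.09 A

Conductances: ΣG = 1/4.28 + 1/11.7 + 1/34.0 = 0.3485 (1/Ω).
By the current-divider rule, I = I_total · G_k/ΣG = 4.61 × 0.6704 = 3.090 A.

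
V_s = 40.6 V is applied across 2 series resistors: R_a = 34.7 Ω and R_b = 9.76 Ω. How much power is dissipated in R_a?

P ≈ 28.9 W

Series current I = V_s/ΣR = 40.6/44.46 = 0.9132 A.
V(R_a) = I·R = 31.69 V; P = V·I = 31.69 × 0.9132 = 28.94 W.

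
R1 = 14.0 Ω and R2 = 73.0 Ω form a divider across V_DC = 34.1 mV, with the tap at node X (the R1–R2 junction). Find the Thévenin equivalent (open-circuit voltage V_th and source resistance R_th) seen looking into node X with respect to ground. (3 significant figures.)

With X open, the divider is unloaded: V_th = 34.1 × 73.0/87.00 = 28.61 mV.
Zeroing V_DC shorts the top of R1 to ground, so R_th = R1 ‖ R2 = 11.75 Ω.

V_th ≈ 28.6 mV, R_th ≈ 11.7 Ω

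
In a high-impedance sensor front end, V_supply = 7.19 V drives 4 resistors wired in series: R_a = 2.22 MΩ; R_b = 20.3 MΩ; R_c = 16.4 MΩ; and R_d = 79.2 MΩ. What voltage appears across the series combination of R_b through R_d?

V ≈ 7.05 V

ΣR = 2.22 + 20.3 + 16.4 + 79.2 = 118.1 MΩ.
R_{R_b..R_d} = 20.3 + 16.4 + 79.2 = 115.9 MΩ.
Voltage divider: V = V_supply · (115.9 / 118.1) = 7.19 × 0.9812 = 7.055 V.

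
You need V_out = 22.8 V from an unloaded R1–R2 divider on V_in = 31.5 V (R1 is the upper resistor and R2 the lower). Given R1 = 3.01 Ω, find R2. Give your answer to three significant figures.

V_out/V_in = R2/(R1+R2) = 0.7238.
Rearranging, R2 = R1·k/(1−k) = 3.01 × 2.621 = 7.888 Ω.

R2 ≈ 7.89 Ω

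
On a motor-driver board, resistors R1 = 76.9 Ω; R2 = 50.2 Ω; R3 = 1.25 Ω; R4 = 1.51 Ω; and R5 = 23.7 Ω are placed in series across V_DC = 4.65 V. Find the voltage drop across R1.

V ≈ 2.33 V

Series total: ΣR = 76.9 + 50.2 + 1.25 + 1.51 + 23.7 = 153.6 Ω.
Voltage divider: V = V_DC · (76.90 / 153.6) = 4.65 × 0.5008 = 2.329 V.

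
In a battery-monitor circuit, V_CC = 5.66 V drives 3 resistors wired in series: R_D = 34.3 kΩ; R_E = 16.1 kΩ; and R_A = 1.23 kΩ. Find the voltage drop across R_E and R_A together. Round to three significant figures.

Series total: ΣR = 34.3 + 16.1 + 1.23 = 51.63 kΩ.
R_{R_E..R_A} = 16.1 + 1.23 = 17.33 kΩ.
Voltage divider: V = V_CC · (17.33 / 51.63) = 5.66 × 0.3357 = 1.900 V.

V ≈ 1.90 V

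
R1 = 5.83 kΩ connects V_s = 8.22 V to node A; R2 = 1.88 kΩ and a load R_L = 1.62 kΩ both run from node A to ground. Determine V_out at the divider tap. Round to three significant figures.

V_out ≈ 1.07 V

The load sits in parallel with R2, giving an effective lower resistance R2' = R2·R_L/(R2+R_L) = 0.8702 kΩ.
Now apply the divider: V_out = 8.22 × 0.1299 = 1.068 V.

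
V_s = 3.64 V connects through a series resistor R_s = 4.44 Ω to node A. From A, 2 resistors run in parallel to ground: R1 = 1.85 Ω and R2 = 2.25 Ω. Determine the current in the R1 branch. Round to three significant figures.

Equivalent of the parallel group: R_p = 1.015 Ω.
V_A = 3.64 × 1.015/5.455 = 0.6774 V.
I(R1) = V_A / R1 = 0.6774/1.85 = 0.3662 A.

I ≈ 0.366 A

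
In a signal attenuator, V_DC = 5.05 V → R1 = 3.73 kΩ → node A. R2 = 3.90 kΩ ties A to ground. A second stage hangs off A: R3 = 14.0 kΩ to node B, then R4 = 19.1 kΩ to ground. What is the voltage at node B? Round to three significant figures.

Looking into the second stage from A: R3 + R4 = 33.10 kΩ appears in parallel with R2.
R2 ‖ (R3+R4) = 3.489 kΩ.
So V_A = 5.05 × 0.4833 = 2.441 V.
V_B = V_A × 0.5770 = 1.408 V.

V_B ≈ 1.41 V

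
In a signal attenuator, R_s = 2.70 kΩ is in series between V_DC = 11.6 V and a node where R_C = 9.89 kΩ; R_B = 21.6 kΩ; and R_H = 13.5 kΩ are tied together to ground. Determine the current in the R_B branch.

I ≈ 0.336 mA

Equivalent of the parallel group: R_p = 4.515 kΩ.
V_A = 11.6 × 4.515/7.215 = 7.259 V.
I(R_B) = V_A / R_B = 7.259/21.6 = 0.3361 mA.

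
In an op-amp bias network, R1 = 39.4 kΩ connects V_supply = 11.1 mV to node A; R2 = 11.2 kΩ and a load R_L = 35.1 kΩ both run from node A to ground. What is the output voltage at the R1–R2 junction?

First combine the lower leg with the load: R2 ‖ R_L = 8.491 kΩ.
Then V_out = V_supply · R2'/(R1 + R2') = 11.1 × 8.491/47.89 = 1.968 mV.
(Unloaded it would be 2.46 mV; the load pulls it down.)

V_out ≈ 1.97 mV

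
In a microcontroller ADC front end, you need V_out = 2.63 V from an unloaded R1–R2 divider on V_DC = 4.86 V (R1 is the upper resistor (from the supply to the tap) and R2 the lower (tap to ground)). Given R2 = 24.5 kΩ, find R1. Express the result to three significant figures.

R1 ≈ 20.8 kΩ

The divider ratio is R2/(R1+R2) = 2.63/4.86 = 0.5412.
Rearranging, R1 = R2·(1−k)/k = 24.5 × 0.8479 = 20.77 kΩ.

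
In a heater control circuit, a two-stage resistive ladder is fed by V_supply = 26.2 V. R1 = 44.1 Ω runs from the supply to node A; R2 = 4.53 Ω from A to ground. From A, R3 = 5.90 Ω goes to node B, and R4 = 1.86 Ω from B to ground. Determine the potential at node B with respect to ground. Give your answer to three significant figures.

Looking into the second stage from A: R3 + R4 = 7.760 Ω appears in parallel with R2.
Effective lower resistance at A: R2 ‖ 7.760 = 2.860 Ω.
So V_A = 26.2 × 0.06091 = 1.596 V.
Stage 2 is unloaded, so V_B = V_A · R4/(R3+R4) = 1.596 × 1.86/7.760 = 0.3825 V.

V_B ≈ 0.382 V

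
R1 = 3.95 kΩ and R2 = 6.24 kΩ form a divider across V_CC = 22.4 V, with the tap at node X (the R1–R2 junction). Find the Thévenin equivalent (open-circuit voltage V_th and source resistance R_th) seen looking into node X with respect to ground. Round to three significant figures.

Open-circuit (no load on X): V_th = V_CC · R2/(R1 + R2) = 22.4 × 6.24/(3.950 + 6.24) = 13.72 V.
Zeroing V_CC shorts the top of R1 to ground, so R_th = R1 ‖ R2 = 2.419 kΩ.

V_th ≈ 13.7 V, R_th ≈ 2.42 kΩ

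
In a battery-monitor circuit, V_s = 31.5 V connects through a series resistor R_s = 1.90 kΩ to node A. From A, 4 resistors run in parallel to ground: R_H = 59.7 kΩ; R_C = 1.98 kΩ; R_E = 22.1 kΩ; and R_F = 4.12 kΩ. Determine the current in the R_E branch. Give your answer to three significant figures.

Combine the parallel branches: R_p = (1/59.7 + 1/1.98 + 1/22.1 + 1/4.12)⁻¹ = 1.235 kΩ.
V_A by voltage divider: V_A = 31.5 × 1.235/(1.90 + 1.235) = 12.41 V.
Branch current I = V_A/R_E = 12.41/22.1 = 0.5615 mA.

I ≈ 0.561 mA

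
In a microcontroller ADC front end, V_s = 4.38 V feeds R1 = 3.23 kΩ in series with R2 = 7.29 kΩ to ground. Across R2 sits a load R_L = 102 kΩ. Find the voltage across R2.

First combine the lower leg with the load: R2 ‖ R_L = 6.804 kΩ.
Now apply the divider: V_out = 4.38 × 0.6781 = 2.970 V.

V_out ≈ 2.97 V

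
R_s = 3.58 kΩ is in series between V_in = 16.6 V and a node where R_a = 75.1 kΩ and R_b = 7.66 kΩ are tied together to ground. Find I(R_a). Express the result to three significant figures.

I ≈ 0.146 mA

Combine the parallel branches: R_p = (1/75.1 + 1/7.66)⁻¹ = 6.951 kΩ.
V_A by voltage divider: V_A = 16.6 × 6.951/(3.58 + 6.951) = 10.96 V.
I(R_a) = V_A / R_a = 10.96/75.1 = 0.1459 mA.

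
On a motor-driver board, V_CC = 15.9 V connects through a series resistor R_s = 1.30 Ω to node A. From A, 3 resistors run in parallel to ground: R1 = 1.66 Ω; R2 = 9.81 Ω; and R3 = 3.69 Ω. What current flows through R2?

Combine the parallel branches: R_p = (1/1.66 + 1/9.81 + 1/3.69)⁻¹ = 1.025 Ω.
Node voltage V_A = V_CC · R_p/(R_s + R_p) = 15.9 × 0.4409 = 7.011 V.
Branch current I = V_A/R2 = 7.011/9.81 = 0.7147 A.

I ≈ 0.715 A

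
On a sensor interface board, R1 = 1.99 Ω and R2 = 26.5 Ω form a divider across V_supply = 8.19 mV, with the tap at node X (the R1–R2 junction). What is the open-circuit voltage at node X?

With X open, the divider is unloaded: V_th = 8.19 × 26.5/28.49 = 7.618 mV.

V_th ≈ 7.62 mV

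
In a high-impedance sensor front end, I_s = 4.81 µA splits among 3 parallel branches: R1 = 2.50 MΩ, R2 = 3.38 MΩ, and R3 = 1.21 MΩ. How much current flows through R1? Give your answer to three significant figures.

I ≈ 1.26 µA

Conductances: ΣG = 1/2.50 + 1/3.38 + 1/1.21 = 1.522 (1/MΩ).
By the current-divider rule, I = I_s · G_k/ΣG = 4.81 × 0.2628 = 1.264 µA.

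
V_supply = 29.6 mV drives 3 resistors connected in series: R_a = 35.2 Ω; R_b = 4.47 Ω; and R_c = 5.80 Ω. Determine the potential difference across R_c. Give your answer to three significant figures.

V ≈ 3.78 mV

ΣR = 35.2 + 4.47 + 5.80 = 45.47 Ω.
V = V_supply · R/ΣR = 29.6 × 0.1276 = 3.776 mV.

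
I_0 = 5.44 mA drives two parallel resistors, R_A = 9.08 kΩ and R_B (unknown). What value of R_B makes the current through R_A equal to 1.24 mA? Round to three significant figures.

R_B ≈ 2.68 kΩ

In a two-way split, I_A/I_0 = R_B/(R_A + R_B).
1.24/5.44 = R_B/(R_A + R_B) → R_B = R_A · (0.2279)/(1 − 0.2279) = 9.08 × 0.2952 = 2.681 kΩ.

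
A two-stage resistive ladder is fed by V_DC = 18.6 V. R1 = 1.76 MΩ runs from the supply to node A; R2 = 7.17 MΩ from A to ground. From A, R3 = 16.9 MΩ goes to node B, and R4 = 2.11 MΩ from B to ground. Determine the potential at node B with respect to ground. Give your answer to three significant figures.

V_B ≈ 1.54 V

The second stage (R3 + R4 = 19.01 MΩ) loads node A in parallel with R2.
Effective lower resistance at A: R2 ‖ 19.01 = 5.206 MΩ.
First divider: V_A = V_DC · 5.206/(1.76 + 5.206) = 13.90 V.
Then the unloaded second divider: V_B = V_A × R4/(R3+R4) = 13.90 × 0.1110 = 1.543 V.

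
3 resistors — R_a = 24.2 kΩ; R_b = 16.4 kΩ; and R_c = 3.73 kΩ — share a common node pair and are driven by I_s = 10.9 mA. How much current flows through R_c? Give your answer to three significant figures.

Total conductance ΣG = 1/24.2 + 1/16.4 + 1/3.73 = 0.3704 (units of 1/kΩ).
R_c takes the fraction G_k/ΣG = 0.2681/0.3704 = 0.7238, so I = 10.9 × 0.7238 = 7.890 mA.

I ≈ 7.89 mA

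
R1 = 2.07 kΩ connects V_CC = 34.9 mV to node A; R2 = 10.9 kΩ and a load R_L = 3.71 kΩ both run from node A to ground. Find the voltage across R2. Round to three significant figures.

V_out ≈ 20.0 mV

First combine the lower leg with the load: R2 ‖ R_L = 2.768 kΩ.
Voltage divider with the loaded lower leg: V_out = 34.9 × 2.768/(2.07 + 2.768) = 34.9 × 0.5721 = 19.97 mV.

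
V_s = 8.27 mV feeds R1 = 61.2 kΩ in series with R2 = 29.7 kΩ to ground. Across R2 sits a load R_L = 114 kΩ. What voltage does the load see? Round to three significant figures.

R2 ‖ R_L = (29.7 × 114)/(29.7 + 114) = 23.56 kΩ.
Then V_out = V_s · R2'/(R1 + R2') = 8.27 × 23.56/84.76 = 2.299 mV.

V_out ≈ 2.30 mV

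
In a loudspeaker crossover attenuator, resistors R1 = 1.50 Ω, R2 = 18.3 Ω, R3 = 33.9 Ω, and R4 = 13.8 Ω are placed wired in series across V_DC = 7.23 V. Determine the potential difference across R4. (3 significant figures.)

Total series resistance ΣR = 1.50 + 18.3 + 33.9 + 13.8 = 67.50 Ω.
By the voltage-divider rule, V = 7.23 × 13.80/67.50 = 1.478 V.

V ≈ 1.48 V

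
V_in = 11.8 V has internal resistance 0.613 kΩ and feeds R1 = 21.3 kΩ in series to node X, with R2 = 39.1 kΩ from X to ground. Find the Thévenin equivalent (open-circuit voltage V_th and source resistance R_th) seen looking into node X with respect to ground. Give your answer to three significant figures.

V_th ≈ 7.56 V, R_th ≈ 14.0 kΩ

R1' = 0.613 + 21.3 = 21.91 kΩ (source resistance + R1).
Open-circuit (no load on X): V_th = V_in · R2/(R1' + R2) = 11.8 × 39.1/(21.91 + 39.1) = 7.562 V.
Zeroing V_in shorts the top of R1' to ground, so R_th = R1' ‖ R2 = 14.04 kΩ.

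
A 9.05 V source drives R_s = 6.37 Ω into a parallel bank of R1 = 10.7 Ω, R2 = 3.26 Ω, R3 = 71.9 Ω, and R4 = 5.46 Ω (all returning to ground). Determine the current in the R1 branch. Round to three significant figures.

I ≈ 0.176 A

Equivalent of the parallel group: R_p = 1.674 Ω.
V_A = 9.05 × 1.674/8.044 = 1.884 V.
I(R1) = V_A / R1 = 1.884/10.7 = 0.1760 A.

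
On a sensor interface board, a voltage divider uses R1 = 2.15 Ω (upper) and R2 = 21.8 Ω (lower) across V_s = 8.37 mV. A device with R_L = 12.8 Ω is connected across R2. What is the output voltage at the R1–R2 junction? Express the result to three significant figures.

V_out ≈ 6.61 mV

R2 ‖ R_L = (21.8 × 12.8)/(21.8 + 12.8) = 8.065 Ω.
Now apply the divider: V_out = 8.37 × 0.7895 = 6.608 mV.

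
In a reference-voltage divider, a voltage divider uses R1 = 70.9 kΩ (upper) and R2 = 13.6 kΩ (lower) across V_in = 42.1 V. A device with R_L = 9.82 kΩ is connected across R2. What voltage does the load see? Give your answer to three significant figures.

The load sits in parallel with R2, giving an effective lower resistance R2' = R2·R_L/(R2+R_L) = 5.702 kΩ.
Voltage divider with the loaded lower leg: V_out = 42.1 × 5.702/(70.9 + 5.702) = 42.1 × 0.07444 = 3.134 V.

V_out ≈ 3.13 V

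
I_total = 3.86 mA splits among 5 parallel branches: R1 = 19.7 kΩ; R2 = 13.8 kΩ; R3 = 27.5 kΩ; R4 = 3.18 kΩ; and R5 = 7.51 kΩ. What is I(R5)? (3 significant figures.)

ΣG = 1/19.7 + 1/13.8 + 1/27.5 + 1/3.18 + 1/7.51 = 0.6072.
R5 takes the fraction G_k/ΣG = 0.1332/0.6072 = 0.2193, so I = 3.86 × 0.2193 = 0.8465 mA.

I ≈ 0.846 mA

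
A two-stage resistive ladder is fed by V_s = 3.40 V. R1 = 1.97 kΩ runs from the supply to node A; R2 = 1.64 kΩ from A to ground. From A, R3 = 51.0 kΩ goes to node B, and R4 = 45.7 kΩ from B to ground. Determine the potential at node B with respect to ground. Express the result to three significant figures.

Node A sees R2 in parallel with the series input of stage 2, R3 + R4 = 96.70 kΩ.
R2 ‖ (R3+R4) = 1.613 kΩ.
V_A = 3.40 × 1.613/(1.97 + 1.613) = 1.530 V.
Then the unloaded second divider: V_B = V_A × R4/(R3+R4) = 1.530 × 0.4726 = 0.7233 V.

V_B ≈ 0.723 V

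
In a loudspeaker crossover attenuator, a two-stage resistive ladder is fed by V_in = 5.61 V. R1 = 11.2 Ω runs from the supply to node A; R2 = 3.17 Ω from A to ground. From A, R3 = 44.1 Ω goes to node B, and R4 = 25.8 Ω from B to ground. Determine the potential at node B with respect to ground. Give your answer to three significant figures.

The second stage (R3 + R4 = 69.90 Ω) loads node A in parallel with R2.
Effective lower resistance at A: R2 ‖ 69.90 = 3.032 Ω.
V_A = 5.61 × 3.032/(11.2 + 3.032) = 1.195 V.
Stage 2 is unloaded, so V_B = V_A · R4/(R3+R4) = 1.195 × 25.8/69.90 = 0.4412 V.

V_B ≈ 0.441 V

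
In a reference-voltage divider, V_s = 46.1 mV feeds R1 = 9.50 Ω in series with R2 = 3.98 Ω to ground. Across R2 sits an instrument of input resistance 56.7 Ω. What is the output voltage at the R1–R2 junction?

The load sits in parallel with R2, giving an effective lower resistance R2' = R2·R_L/(R2+R_L) = 3.719 Ω.
Voltage divider with the loaded lower leg: V_out = 46.1 × 3.719/(9.50 + 3.719) = 46.1 × 0.2813 = 12.97 mV.

V_out ≈ 13.0 mV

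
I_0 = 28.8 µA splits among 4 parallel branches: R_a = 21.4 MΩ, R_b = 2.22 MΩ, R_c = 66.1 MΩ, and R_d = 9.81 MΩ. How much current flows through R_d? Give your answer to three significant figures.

Conductances: ΣG = 1/21.4 + 1/2.22 + 1/66.1 + 1/9.81 = 0.6142 (1/MΩ).
R_d takes the fraction G_k/ΣG = 0.1019/0.6142 = 0.1660, so I = 28.8 × 0.1660 = 4.779 µA.

I ≈ 4.78 µA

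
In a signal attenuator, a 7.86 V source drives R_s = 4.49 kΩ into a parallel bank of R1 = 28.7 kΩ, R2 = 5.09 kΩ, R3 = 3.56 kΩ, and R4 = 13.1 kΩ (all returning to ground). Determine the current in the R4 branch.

Parallel bank: R_p = 1/(1/28.7 + 1/5.09 + 1/3.56 + 1/13.1) = 1.699 kΩ.
Node voltage V_A = V_supply · R_p/(R_s + R_p) = 7.86 × 0.2745 = 2.158 V.
I(R4) = V_A / R4 = 2.158/13.1 = 0.1647 mA.

I ≈ 0.165 mA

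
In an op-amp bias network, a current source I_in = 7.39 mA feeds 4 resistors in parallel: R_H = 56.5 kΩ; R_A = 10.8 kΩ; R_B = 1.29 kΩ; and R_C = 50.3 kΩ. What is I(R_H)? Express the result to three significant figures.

I ≈ 0.144 mA

Total conductance ΣG = 1/56.5 + 1/10.8 + 1/1.29 + 1/50.3 = 0.9054 (units of 1/kΩ).
Current divider: I(R_H) = I_in · G_k/ΣG = 7.39 × (0.01770/0.9054) = 7.39 × 0.01955 = 0.1445 mA.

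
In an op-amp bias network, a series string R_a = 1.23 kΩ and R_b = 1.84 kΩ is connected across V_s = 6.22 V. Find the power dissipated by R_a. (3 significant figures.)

The common current is I = 6.22/3.070 = 2.026 mA.
P = I²R = 4.105 × 1.23 = 5.049 mW.

P ≈ 5.05 mW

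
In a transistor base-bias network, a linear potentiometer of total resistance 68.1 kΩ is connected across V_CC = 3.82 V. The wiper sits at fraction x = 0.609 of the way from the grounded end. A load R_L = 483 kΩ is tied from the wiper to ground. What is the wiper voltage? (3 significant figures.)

Split the track: R_lower = x·R_p = 41.47 kΩ, R_upper = (1−x)·R_p = 26.63 kΩ.
(x·R_p) ‖ R_L = 38.19 kΩ.
Then V_out = V_CC · 38.19/(26.63 + 38.19) = 2.251 V.

V_out ≈ 2.25 V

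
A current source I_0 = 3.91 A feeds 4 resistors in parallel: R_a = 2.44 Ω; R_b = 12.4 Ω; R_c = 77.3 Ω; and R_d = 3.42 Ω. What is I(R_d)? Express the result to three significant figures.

ΣG = 1/2.44 + 1/12.4 + 1/77.3 + 1/3.42 = 0.7958.
R_d takes the fraction G_k/ΣG = 0.2924/0.7958 = 0.3674, so I = 3.91 × 0.3674 = 1.437 A.

I ≈ 1.44 A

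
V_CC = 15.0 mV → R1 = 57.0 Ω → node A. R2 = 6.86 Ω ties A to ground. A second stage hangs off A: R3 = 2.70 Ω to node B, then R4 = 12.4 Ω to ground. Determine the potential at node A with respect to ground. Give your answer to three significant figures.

V_A ≈ 1.15 mV

The second stage (R3 + R4 = 15.10 Ω) loads node A in parallel with R2.
Effective lower resistance at A: R2 ‖ 15.10 = 4.717 Ω.
V_A = 15.0 × 4.717/(57.0 + 4.717) = 1.146 mV.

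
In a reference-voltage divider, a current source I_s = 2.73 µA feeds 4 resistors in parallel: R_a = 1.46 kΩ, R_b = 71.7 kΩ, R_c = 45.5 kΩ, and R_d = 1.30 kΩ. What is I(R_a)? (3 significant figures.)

I ≈ 1.25 µA

Conductances: ΣG = 1/1.46 + 1/71.7 + 1/45.5 + 1/1.30 = 1.490 (1/kΩ).
Current divider: I(R_a) = I_s · G_k/ΣG = 2.73 × (0.6849/1.490) = 2.73 × 0.4597 = 1.255 µA.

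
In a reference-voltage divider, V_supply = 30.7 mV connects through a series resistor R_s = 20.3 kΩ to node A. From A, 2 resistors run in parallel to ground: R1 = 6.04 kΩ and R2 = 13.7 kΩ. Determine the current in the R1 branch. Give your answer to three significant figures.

I ≈ 0.870 µA

Equivalent of the parallel group: R_p = 4.192 kΩ.
V_A = 30.7 × 4.192/24.49 = 5.254 mV.
I(R1) = V_A / R1 = 5.254/6.04 = 0.8699 µA.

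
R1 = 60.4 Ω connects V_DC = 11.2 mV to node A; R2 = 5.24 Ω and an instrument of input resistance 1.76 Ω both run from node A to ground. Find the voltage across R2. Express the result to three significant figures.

First combine the lower leg with the load: R2 ‖ R_L = 1.317 Ω.
Now apply the divider: V_out = 11.2 × 0.02135 = 0.2391 mV.

V_out ≈ 0.239 mV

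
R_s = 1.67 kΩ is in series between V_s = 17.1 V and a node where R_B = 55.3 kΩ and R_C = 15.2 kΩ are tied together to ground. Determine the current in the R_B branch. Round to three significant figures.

Equivalent of the parallel group: R_p = 11.92 kΩ.
Node voltage V_A = V_s · R_p/(R_s + R_p) = 17.1 × 0.8771 = 15.00 V.
I(R_B) = V_A / R_B = 15.00/55.3 = 0.2712 mA.

I ≈ 0.271 mA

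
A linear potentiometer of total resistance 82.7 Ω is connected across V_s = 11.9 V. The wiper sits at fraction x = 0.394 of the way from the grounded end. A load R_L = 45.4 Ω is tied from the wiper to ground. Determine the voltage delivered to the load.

Split the track: R_lower = x·R_p = 32.58 Ω, R_upper = (1−x)·R_p = 50.12 Ω.
Lower segment in parallel with the load: 32.58 ‖ 45.4 = 18.97 Ω.
Loaded-divider output: V_out = 11.9 × 0.2746 = 3.267 V.

V_out ≈ 3.27 V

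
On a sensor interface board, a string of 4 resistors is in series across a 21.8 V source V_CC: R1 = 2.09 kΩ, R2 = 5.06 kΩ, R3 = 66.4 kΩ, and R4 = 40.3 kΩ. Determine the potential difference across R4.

ΣR = 2.09 + 5.06 + 66.4 + 40.3 = 113.9 kΩ.
V = V_CC · R/ΣR = 21.8 × 0.3540 = 7.717 V.

V ≈ 7.72 V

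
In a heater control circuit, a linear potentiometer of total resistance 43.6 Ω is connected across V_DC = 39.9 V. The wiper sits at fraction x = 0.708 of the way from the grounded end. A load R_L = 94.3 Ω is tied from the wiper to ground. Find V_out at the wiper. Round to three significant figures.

V_out ≈ 25.8 V

Lower segment x·R_p = 30.87 Ω; upper segment (1−x)·R_p = 12.73 Ω.
Lower segment in parallel with the load: 30.87 ‖ 94.3 = 23.26 Ω.
V_out = 39.9 × 23.26/(12.73 + 23.26) = 25.78 V.
(Unloaded: V_out = x·V_DC = 28.2 V.)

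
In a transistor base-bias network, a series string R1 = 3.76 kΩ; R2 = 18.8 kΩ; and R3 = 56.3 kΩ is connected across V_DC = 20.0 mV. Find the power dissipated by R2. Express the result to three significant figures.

ΣR = 78.86 kΩ → I = 20.0/78.86 = 0.2536 µA.
P = I²R = 0.06432 × 18.8 = 1.209 nW.

P ≈ 1.21 nW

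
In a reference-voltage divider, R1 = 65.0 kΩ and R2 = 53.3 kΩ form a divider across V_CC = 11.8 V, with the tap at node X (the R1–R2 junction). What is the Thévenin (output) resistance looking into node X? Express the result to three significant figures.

R_th ≈ 29.3 kΩ

Zeroing V_CC shorts the top of R1 to ground, so R_th = R1 ‖ R2 = 29.29 kΩ.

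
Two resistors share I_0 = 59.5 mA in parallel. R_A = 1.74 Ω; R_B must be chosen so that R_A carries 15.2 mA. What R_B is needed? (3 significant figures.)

R_B ≈ 0.597 Ω

In a two-way split, I_A/I_0 = R_B/(R_A + R_B).
With f = 0.2555, R_B = R_A · f/(1−f) = 1.74 × 0.3431 = 0.5970 Ω.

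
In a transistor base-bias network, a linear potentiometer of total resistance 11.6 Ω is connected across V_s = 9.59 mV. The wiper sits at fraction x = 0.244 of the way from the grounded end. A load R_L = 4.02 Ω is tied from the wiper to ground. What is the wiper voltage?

Split the track: R_lower = x·R_p = 2.830 Ω, R_upper = (1−x)·R_p = 8.770 Ω.
R_L loads the lower segment: effective lower R = 1.661 Ω.
Then V_out = V_s · 1.661/(8.770 + 1.661) = 1.527 mV.
(Unloaded: V_out = x·V_s = 2.34 mV.)

V_out ≈ 1.53 mV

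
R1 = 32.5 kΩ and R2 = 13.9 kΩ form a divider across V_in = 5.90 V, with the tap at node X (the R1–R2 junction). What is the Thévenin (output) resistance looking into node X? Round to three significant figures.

R_th ≈ 9.74 kΩ

With V_in suppressed (replaced by a short), R_th = R1 ‖ R2 = (32.50 × 13.9)/(32.50 + 13.9) = 9.736 kΩ.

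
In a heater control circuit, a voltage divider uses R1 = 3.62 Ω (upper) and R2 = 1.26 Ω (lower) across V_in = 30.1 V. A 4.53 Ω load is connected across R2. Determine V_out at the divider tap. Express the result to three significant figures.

R2 ‖ R_L = (1.26 × 4.53)/(1.26 + 4.53) = 0.9858 Ω.
Then V_out = V_in · R2'/(R1 + R2') = 30.1 × 0.9858/4.606 = 6.442 V.

V_out ≈ 6.44 V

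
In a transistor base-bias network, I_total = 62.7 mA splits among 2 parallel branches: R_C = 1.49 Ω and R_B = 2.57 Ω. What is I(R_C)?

I ≈ 39.7 mA

Two-branch current divider: I_k = I_total · R_other/(R_1 + R_2).
So I = 62.7 × 2.57/4.060 = 39.69 mA.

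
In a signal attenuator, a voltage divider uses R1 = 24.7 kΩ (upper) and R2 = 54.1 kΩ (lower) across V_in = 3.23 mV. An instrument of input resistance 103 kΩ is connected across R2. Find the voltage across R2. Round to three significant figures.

First combine the lower leg with the load: R2 ‖ R_L = 35.47 kΩ.
Now apply the divider: V_out = 3.23 × 0.5895 = 1.904 mV.
(Unloaded it would be 2.22 mV; the load pulls it down.)

V_out ≈ 1.90 mV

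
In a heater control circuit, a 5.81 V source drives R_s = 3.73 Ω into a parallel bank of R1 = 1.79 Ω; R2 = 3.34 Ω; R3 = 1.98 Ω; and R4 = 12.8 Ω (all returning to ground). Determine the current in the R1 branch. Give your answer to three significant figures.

I ≈ 0.509 A

Parallel bank: R_p = 1/(1/1.79 + 1/3.34 + 1/1.98 + 1/12.8) = 0.6938 Ω.
Node voltage V_A = V_in · R_p/(R_s + R_p) = 5.81 × 0.1568 = 0.9113 V.
I(R1) = V_A / R1 = 0.9113/1.79 = 0.5091 A.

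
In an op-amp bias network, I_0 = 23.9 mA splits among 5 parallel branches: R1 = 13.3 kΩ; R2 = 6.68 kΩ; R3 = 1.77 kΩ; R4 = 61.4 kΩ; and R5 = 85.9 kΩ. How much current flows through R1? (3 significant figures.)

ΣG = 1/13.3 + 1/6.68 + 1/1.77 + 1/61.4 + 1/85.9 = 0.8178.
Current divider: I(R1) = I_0 · G_k/ΣG = 23.9 × (0.07519/0.8178) = 23.9 × 0.09194 = 2.197 mA.

I ≈ 2.20 mA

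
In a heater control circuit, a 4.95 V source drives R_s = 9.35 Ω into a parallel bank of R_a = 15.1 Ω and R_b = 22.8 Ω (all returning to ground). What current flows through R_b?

Combine the parallel branches: R_p = (1/15.1 + 1/22.8)⁻¹ = 9.084 Ω.
V_A = 4.95 × 9.084/18.43 = 2.439 V.
Branch current I = V_A/R_b = 2.439/22.8 = 0.1070 A.

I ≈ 0.107 A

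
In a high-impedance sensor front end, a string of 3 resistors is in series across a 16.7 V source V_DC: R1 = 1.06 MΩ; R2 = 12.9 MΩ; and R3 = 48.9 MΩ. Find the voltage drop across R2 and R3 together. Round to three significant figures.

V ≈ 16.4 V

ΣR = 1.06 + 12.9 + 48.9 = 62.86 MΩ.
R_{R2..R3} = 12.9 + 48.9 = 61.80 MΩ.
Voltage divider: V = V_DC · (61.80 / 62.86) = 16.7 × 0.9831 = 16.42 V.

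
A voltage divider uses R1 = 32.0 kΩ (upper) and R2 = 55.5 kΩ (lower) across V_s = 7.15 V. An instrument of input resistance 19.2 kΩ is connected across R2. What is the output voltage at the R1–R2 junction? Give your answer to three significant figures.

First combine the lower leg with the load: R2 ‖ R_L = 14.27 kΩ.
Then V_out = V_s · R2'/(R1 + R2') = 7.15 × 14.27/46.27 = 2.205 V.

V_out ≈ 2.20 V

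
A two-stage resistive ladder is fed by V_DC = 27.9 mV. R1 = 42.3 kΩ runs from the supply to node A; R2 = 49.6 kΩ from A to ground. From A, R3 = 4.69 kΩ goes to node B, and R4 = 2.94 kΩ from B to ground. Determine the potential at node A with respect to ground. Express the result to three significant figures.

Looking into the second stage from A: R3 + R4 = 7.630 kΩ appears in parallel with R2.
R2 ‖ (R3+R4) = 6.613 kΩ.
First divider: V_A = V_DC · 6.613/(42.3 + 6.613) = 3.772 mV.

V_A ≈ 3.77 mV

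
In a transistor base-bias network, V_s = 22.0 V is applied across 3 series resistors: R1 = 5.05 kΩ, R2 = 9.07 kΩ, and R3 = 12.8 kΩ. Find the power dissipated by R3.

The common current is I = 22.0/26.92 = 0.8172 mA.
P(R3) = I²·R3 = (0.8172)² × 12.8 = 8.549 mW.

P ≈ 8.55 mW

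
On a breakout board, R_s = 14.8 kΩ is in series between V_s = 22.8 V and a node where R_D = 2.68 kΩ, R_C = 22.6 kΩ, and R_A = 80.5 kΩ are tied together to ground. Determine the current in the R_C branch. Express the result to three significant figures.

I ≈ 0.137 mA

Equivalent of the parallel group: R_p = 2.327 kΩ.
Node voltage V_A = V_s · R_p/(R_s + R_p) = 22.8 × 0.1358 = 3.097 V.
I(R_C) = V_A / R_C = 3.097/22.6 = 0.1371 mA.
(Check via current divider: I_total = 1.331 mA; share G_k/ΣG = 0.1029 → same result.)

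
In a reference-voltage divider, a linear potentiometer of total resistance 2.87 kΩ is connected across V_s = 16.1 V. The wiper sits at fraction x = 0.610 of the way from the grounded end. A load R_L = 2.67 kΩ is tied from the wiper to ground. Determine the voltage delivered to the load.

V_out ≈ 7.82 V

Lower segment x·R_p = 1.751 kΩ; upper segment (1−x)·R_p = 1.119 kΩ.
Lower segment in parallel with the load: 1.751 ‖ 2.67 = 1.057 kΩ.
Then V_out = V_s · 1.057/(1.119 + 1.057) = 7.821 V.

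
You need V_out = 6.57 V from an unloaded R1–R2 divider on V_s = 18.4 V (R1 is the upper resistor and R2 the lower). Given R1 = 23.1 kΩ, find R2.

The divider ratio is R2/(R1+R2) = 6.57/18.4 = 0.3571.
R2 = R1 · 0.3571/(1 − 0.3571) = 12.83 kΩ.

R2 ≈ 12.8 kΩ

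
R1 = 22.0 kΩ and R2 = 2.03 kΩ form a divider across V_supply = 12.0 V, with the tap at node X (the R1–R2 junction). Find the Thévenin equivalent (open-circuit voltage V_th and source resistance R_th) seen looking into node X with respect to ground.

With X open, the divider is unloaded: V_th = 12.0 × 2.03/24.03 = 1.014 V.
With V_supply suppressed (replaced by a short), R_th = R1 ‖ R2 = (22.00 × 2.03)/(22.00 + 2.03) = 1.859 kΩ.

V_th ≈ 1.01 V, R_th ≈ 1.86 kΩ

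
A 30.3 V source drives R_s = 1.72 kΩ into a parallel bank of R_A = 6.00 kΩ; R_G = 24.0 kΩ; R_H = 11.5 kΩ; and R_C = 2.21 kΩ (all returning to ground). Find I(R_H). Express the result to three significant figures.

I ≈ 1.15 mA

Combine the parallel branches: R_p = (1/6.00 + 1/24.0 + 1/11.5 + 1/2.21)⁻¹ = 1.337 kΩ.
Node voltage V_A = V_in · R_p/(R_s + R_p) = 30.3 × 0.4374 = 13.25 V.
I(R_H) = V_A / R_H = 13.25/11.5 = 1.152 mA.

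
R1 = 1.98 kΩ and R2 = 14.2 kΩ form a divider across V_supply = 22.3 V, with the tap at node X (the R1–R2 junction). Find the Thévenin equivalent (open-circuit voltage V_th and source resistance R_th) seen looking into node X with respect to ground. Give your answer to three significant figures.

V_th is the unloaded tap voltage: V_supply · R2/(R1+R2) = 22.3 × 0.8776 = 19.57 V.
Looking into X with the source shorted: R_th = R1·R2/(R1+R2) = 1.980 × 14.2/16.18 = 1.738 kΩ.

V_th ≈ 19.6 V, R_th ≈ 1.74 kΩ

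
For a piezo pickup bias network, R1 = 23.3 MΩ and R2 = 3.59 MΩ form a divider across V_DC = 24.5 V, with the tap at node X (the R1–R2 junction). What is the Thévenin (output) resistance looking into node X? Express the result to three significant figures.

Looking into X with the source shorted: R_th = R1·R2/(R1+R2) = 23.30 × 3.59/26.89 = 3.111 MΩ.

R_th ≈ 3.11 MΩ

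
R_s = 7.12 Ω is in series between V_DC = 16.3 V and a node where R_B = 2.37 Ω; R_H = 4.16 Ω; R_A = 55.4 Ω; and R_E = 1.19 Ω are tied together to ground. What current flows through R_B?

I ≈ 0.581 A

Combine the parallel branches: R_p = (1/2.37 + 1/4.16 + 1/55.4 + 1/1.19)⁻¹ = 0.6576 Ω.
V_A = 16.3 × 0.6576/7.778 = 1.378 V.
Branch current I = V_A/R_B = 1.378/2.37 = 0.5815 A.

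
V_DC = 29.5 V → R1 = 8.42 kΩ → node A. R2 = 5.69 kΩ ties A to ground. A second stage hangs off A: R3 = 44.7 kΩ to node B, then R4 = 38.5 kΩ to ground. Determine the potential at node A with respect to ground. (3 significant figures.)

The second stage (R3 + R4 = 83.20 kΩ) loads node A in parallel with R2.
Effective lower resistance at A: R2 ‖ 83.20 = 5.326 kΩ.
First divider: V_A = V_DC · 5.326/(8.42 + 5.326) = 11.43 V.

V_A ≈ 11.4 V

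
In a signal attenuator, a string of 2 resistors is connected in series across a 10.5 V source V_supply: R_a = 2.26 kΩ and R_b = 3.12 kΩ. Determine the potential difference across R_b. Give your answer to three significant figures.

V ≈ 6.09 V

ΣR = 2.26 + 3.12 = 5.380 kΩ.
Voltage divider: V = V_supply · (3.120 / 5.380) = 10.5 × 0.5799 = 6.089 V.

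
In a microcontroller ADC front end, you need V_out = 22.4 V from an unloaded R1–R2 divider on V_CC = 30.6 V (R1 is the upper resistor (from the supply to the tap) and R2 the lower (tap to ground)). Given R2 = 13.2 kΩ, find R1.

V_out/V_CC = R2/(R1+R2) = 0.7320.
R1 = R2·(1/k − 1) = 13.2 × 0.3661 = 4.832 kΩ.

R1 ≈ 4.83 kΩ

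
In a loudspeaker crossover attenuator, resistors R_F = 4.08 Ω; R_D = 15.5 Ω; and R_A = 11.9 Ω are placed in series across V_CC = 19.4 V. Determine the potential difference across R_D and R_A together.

V ≈ 16.9 V

Series total: ΣR = 4.08 + 15.5 + 11.9 = 31.48 Ω.
R_{R_D..R_A} = 15.5 + 11.9 = 27.40 Ω.
V = V_CC · R/ΣR = 19.4 × 0.8704 = 16.89 V.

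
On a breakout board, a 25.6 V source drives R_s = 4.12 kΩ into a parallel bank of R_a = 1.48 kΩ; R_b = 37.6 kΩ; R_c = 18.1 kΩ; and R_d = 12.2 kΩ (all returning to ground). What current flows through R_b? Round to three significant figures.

I ≈ 0.153 mA

Combine the parallel branches: R_p = (1/1.48 + 1/37.6 + 1/18.1 + 1/12.2)⁻¹ = 1.191 kΩ.
V_A by voltage divider: V_A = 25.6 × 1.191/(4.12 + 1.191) = 5.742 V.
I(R_b) = V_A / R_b = 5.742/37.6 = 0.1527 mA.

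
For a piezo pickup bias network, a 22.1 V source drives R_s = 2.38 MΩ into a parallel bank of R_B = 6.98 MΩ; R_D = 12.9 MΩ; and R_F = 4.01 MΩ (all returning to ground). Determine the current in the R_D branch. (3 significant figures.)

Combine the parallel branches: R_p = (1/6.98 + 1/12.9 + 1/4.01)⁻¹ = 2.127 MΩ.
V_A = 22.1 × 2.127/4.507 = 10.43 V.
Branch current I = V_A/R_D = 10.43/12.9 = 0.8085 µA.
(Check via current divider: I_total = 4.904 µA; share G_k/ΣG = 0.1649 → same result.)

I ≈ 0.808 µA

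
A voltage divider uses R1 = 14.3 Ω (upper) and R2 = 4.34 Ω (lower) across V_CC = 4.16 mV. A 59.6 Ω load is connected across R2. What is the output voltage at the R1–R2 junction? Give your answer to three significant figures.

R2 ‖ R_L = (4.34 × 59.6)/(4.34 + 59.6) = 4.045 Ω.
Voltage divider with the loaded lower leg: V_out = 4.16 × 4.045/(14.3 + 4.045) = 4.16 × 0.2205 = 0.9173 mV.
(Unloaded it would be 0.969 mV; the load pulls it down.)

V_out ≈ 0.917 mV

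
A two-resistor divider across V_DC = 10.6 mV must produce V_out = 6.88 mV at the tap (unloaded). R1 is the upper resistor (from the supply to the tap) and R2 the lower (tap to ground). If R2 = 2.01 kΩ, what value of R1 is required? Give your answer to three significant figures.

The divider ratio is R2/(R1+R2) = 6.88/10.6 = 0.6491.
So R1 = R2 · (V_DC/V_out − 1) = 2.01 × (10.6/6.88 − 1) = 2.01 × 0.5407 = 1.087 kΩ.

R1 ≈ 1.09 kΩ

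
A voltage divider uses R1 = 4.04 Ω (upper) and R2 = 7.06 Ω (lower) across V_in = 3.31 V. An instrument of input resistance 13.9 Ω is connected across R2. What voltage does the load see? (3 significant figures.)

V_out ≈ 1.78 V

First combine the lower leg with the load: R2 ‖ R_L = 4.682 Ω.
Now apply the divider: V_out = 3.31 × 0.5368 = 1.777 V.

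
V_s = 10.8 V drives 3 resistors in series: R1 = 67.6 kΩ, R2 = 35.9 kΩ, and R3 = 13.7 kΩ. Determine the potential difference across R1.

Series total: ΣR = 67.6 + 35.9 + 13.7 = 117.2 kΩ.
Voltage divider: V = V_s · (67.60 / 117.2) = 10.8 × 0.5768 = 6.229 V.

V ≈ 6.23 V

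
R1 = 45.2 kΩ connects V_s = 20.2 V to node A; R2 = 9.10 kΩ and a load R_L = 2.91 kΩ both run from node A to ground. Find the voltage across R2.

First combine the lower leg with the load: R2 ‖ R_L = 2.205 kΩ.
Voltage divider with the loaded lower leg: V_out = 20.2 × 2.205/(45.2 + 2.205) = 20.2 × 0.04651 = 0.9395 V.

V_out ≈ 0.940 V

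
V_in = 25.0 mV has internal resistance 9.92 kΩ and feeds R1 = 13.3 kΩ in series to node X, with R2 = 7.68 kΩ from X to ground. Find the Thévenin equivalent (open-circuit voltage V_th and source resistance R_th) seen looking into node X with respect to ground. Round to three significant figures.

R1' = 9.92 + 13.3 = 23.22 kΩ (source resistance + R1).
Open-circuit (no load on X): V_th = V_in · R2/(R1' + R2) = 25.0 × 7.68/(23.22 + 7.68) = 6.214 mV.
Looking into X with the source shorted: R_th = R1'·R2/(R1'+R2) = 23.22 × 7.68/30.90 = 5.771 kΩ.

V_th ≈ 6.21 mV, R_th ≈ 5.77 kΩ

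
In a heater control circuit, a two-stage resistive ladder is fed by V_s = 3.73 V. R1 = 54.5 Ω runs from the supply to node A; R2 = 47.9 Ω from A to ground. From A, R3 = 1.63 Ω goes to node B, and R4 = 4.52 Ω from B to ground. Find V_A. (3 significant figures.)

V_A ≈ 0.339 V

Looking into the second stage from A: R3 + R4 = 6.150 Ω appears in parallel with R2.
R2 ‖ (R3+R4) = 5.450 Ω.
First divider: V_A = V_s · 5.450/(54.5 + 5.450) = 0.3391 V.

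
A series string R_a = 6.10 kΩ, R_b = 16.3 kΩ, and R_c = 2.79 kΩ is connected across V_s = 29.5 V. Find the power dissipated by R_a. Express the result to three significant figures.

P ≈ 8.37 mW

Series current I = V_s/ΣR = 29.5/25.19 = 1.171 mA.
P = I²R = 1.371 × 6.10 = 8.366 mW.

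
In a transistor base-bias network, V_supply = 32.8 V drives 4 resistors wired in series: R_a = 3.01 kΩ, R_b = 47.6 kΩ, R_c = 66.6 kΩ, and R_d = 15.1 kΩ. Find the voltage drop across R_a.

Series total: ΣR = 3.01 + 47.6 + 66.6 + 15.1 = 132.3 kΩ.
Voltage divider: V = V_supply · (3.010 / 132.3) = 32.8 × 0.02275 = 0.7462 V.

V ≈ 0.746 V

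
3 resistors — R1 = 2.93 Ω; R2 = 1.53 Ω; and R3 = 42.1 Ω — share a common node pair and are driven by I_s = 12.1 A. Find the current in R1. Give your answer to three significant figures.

I ≈ 4.05 A

Total conductance ΣG = 1/2.93 + 1/1.53 + 1/42.1 = 1.019 (units of 1/Ω).
Current divider: I(R1) = I_s · G_k/ΣG = 12.1 × (0.3413/1.019) = 12.1 × 0.3351 = 4.054 A.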